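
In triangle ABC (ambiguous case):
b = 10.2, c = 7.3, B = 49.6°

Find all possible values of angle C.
b/sin(B) = c/sin(C)  ⇒  sin(C) = c·sin(B)/b = 7.3·sin(49.6°)/10.2
sin(49.6°) ≈ 0.761538
sin(C) ≈ 7.3·0.761538/10.2 ≈ 5.55923/10.2 ≈ 0.545023
Candidate 1: C₁ = arcsin(0.545023) ≈ 33.0262°  →  A = 180° − 49.6° − 33.0262° ≈ 97.3738° > 0, valid
Candidate 2: C₂ = 180° − C₁ ≈ 146.974°  →  A = 180° − 49.6° − 146.974° ≈ -16.5738° ≤ 0, not a valid triangle

C = 33.03° (one solution)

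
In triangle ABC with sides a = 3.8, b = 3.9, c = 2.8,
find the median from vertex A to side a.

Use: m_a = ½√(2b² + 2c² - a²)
m_a = ½√(2·3.9² + 2·2.8² − 3.8²) = ½√(2·15.21 + 2·7.84 − 14.44) = ½√(30.42 + 15.68 − 14.44) = ½√31.66
√31.66 ≈ 5.62672, so m_a ≈ 2.81336

m_a = 2.813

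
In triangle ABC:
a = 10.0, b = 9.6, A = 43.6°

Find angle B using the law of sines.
a/sin(A) = b/sin(B)  ⇒  sin(B) = b·sin(A)/a = 9.6·sin(43.6°)/10.0
sin(43.6°) ≈ 0.68962
sin(B) ≈ 9.6·0.68962/10.0 ≈ 6.62035/10.0 ≈ 0.662035
B = arcsin(0.662035) ≈ 41.4552°
(Since b ≤ a we need B ≤ A, so the obtuse alternative 180° − 41.4552° ≈ 138.545° is rejected.)

B = 41.46°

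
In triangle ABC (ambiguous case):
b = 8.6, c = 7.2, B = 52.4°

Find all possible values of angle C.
b/sin(B) = c/sin(C)  ⇒  sin(C) = c·sin(B)/b = 7.2·sin(52.4°)/8.6
sin(52.4°) ≈ 0.79229
sin(C) ≈ 7.2·0.79229/8.6 ≈ 5.70449/8.6 ≈ 0.663312
Candidate 1: C₁ = arcsin(0.663312) ≈ 41.553°  →  A = 180° − 52.4° − 41.553° ≈ 86.047° > 0, valid
Candidate 2: C₂ = 180° − C₁ ≈ 138.447°  →  A = 180° − 52.4° − 138.447° ≈ -10.847° ≤ 0, not a valid triangle

C = 41.55° (one solution)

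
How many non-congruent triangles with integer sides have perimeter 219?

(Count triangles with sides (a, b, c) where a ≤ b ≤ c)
Let a ≤ b ≤ c with a + b + c = 219. The only binding inequality is a + b > c, i.e. 219 − c > c, so c < 219/2; and c ≥ 219/3 since c is the largest side.
So 73 ≤ c ≤ 109. For each c, b runs from ⌈(219 − c)/2⌉ up to c (then a = 219 − b − c satisfies 1 ≤ a ≤ b automatically), giving c − ⌈(219 − c)/2⌉ + 1 choices.
Summing over c: 1 + 2 + 4 + 5 + … + 53 + 55  (37 terms, c = 73, …, 109) = 1027
Check (closed form: nearest integer to p²/48 for even p, (p+3)²/48 for odd p): (219+3)²/48 = 222²/48 = 49284/48 ≈ 1026.75 → 1027

1027 triangles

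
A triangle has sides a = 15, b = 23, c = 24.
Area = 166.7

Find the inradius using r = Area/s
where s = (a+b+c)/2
s = (15 + 23 + 24)/2 = 62/2 = 31
r = Area/s = 166.7/31 ≈ 5.37742

r = 5.377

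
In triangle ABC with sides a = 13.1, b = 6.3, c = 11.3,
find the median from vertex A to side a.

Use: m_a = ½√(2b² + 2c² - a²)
m_a = ½√(2·6.3² + 2·11.3² − 13.1²) = ½√(2·39.69 + 2·127.69 − 171.61) = ½√(79.38 + 255.38 − 171.61) = ½√163.15
√163.15 ≈ 12.773, so m_a ≈ 6.38651

m_a = 6.387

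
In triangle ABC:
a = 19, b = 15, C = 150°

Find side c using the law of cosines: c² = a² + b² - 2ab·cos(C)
c² = 19² + 15² − 2·19·15·cos(150°)
cos(150°) ≈ -0.866025
c² ≈ 361 + 225 − 570·(-0.866025) ≈ 586 + 493.634 ≈ 1079.63
c ≈ √1079.63 ≈ 32.8578

c = 32.86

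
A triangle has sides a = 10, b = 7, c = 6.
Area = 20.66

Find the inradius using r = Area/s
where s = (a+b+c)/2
s = (10 + 7 + 6)/2 = 23/2 = 11.5
r = Area/s = 20.66/11.5 ≈ 1.79652

r = 1.797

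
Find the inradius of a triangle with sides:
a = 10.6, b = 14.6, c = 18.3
r = Area/s where s is the semi-perimeter.
s = (10.6 + 14.6 + 18.3)/2 = 43.5/2 = 21.75
Area = √(s(s−a)(s−b)(s−c)) = √(21.75·11.15·7.15·3.45) ≈ √5982.18 ≈ 77.3445
r ≈ 77.3445/21.75 ≈ 3.55607

r = 3.556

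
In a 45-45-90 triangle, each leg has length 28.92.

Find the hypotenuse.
In a 45-45-90 triangle the sides are in ratio 1 : 1 : √2, so hypotenuse = leg·√2.
Hypotenuse = 28.92·√2 ≈ 28.92·1.41421 ≈ 40.8991

Hypotenuse = 28.92√2 = 40.9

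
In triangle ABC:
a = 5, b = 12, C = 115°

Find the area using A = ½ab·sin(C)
A = ½·a·b·sin(C) = ½·5·12·sin(115°)
sin(115°) ≈ 0.906308
A ≈ ½·60·0.906308 = 30·0.906308 ≈ 27.1892

Area = 27.19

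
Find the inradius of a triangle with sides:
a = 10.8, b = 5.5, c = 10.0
r = Area/s where s is the semi-perimeter.
s = (10.8 + 5.5 + 10.0)/2 = 26.3/2 = 13.15
Area = √(s(s−a)(s−b)(s−c)) = √(13.15·2.35·7.65·3.15) ≈ √744.673 ≈ 27.2887
r ≈ 27.2887/13.15 ≈ 2.07519

r = 2.075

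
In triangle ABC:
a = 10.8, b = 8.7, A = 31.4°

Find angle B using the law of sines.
a/sin(A) = b/sin(B)  ⇒  sin(B) = b·sin(A)/a = 8.7·sin(31.4°)/10.8
sin(31.4°) ≈ 0.52101
sin(B) ≈ 8.7·0.52101/10.8 ≈ 4.53278/10.8 ≈ 0.419702
B = arcsin(0.419702) ≈ 24.8158°
(Since b ≤ a we need B ≤ A, so the obtuse alternative 180° − 24.8158° ≈ 155.184° is rejected.)

B = 24.82°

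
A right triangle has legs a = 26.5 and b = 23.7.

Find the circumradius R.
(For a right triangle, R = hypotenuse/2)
Hypotenuse c = √(a² + b²) = √(702.25 + 561.69) = √1263.94 ≈ 35.5519
R = c/2 ≈ 35.5519/2 ≈ 17.776

R = 17.78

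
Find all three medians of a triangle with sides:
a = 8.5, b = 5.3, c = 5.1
Median formula: m_a = ½√(2b² + 2c² − a²) (and cyclically). a² = 72.25, b² = 28.09, c² = 26.01.
m_a = ½√(2·28.09 + 2·26.01 − 72.25) = ½√35.95 ≈ ½·5.99583 ≈ 2.99792
m_b = ½√(2·72.25 + 2·26.01 − 28.09) = ½√168.43 ≈ ½·12.9781 ≈ 6.48903
m_c = ½√(2·72.25 + 2·28.09 − 26.01) = ½√174.67 ≈ ½·13.2163 ≈ 6.60814

m_a = 2.998, m_b = 6.489, m_c = 6.608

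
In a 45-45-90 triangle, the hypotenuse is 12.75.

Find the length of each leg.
In a 45-45-90 triangle hypotenuse = leg·√2, so leg = hypotenuse/√2.
Leg = 12.75/√2 ≈ 12.75/1.41421 ≈ 9.01561

Each leg = 9.016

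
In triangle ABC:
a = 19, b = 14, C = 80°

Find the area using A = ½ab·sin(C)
A = ½·a·b·sin(C) = ½·19·14·sin(80°)
sin(80°) ≈ 0.984808
A ≈ ½·266·0.984808 = 133·0.984808 ≈ 130.979

Area = 131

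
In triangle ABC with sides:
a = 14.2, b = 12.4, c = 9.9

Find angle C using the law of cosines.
c² = a² + b² − 2ab·cos(C)  ⇒  cos(C) = (a² + b² − c²)/(2ab)
cos(C) = (14.2² + 12.4² − 9.9²)/(2·14.2·12.4) = (201.64 + 153.76 − 98.01)/352.16 = 257.39/352.16 ≈ 0.730889
C = arccos(0.730889) ≈ 43.039°

C = 43.04°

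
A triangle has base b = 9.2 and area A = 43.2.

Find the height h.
A = ½·b·h  ⇒  h = 2A/b = 2·43.2/9.2 = 86.4/9.2 ≈ 9.3913

h = 9.391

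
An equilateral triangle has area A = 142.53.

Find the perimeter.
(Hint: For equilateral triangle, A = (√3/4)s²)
A = (√3/4)s²  ⇒  s² = 4A/√3 = 4·142.53/√3 = 570.12/1.73205 ≈ 329.159
s ≈ √329.159 ≈ 18.1427
Perimeter = 3s ≈ 3·18.1427 ≈ 54.4282

Perimeter = 54.43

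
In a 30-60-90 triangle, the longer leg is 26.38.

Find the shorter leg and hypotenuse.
In a 30-60-90 triangle the sides are in ratio 1 : √3 : 2, so short leg = long leg/√3 and hypotenuse = 2·(short leg).
Short leg = 26.38/√3 ≈ 26.38/1.73205 ≈ 15.2305
Hypotenuse = 2·15.2305 ≈ 30.461

Short leg = 15.23, Hypotenuse = 30.46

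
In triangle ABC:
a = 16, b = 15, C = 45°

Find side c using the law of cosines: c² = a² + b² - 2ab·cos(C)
c² = 16² + 15² − 2·16·15·cos(45°)
cos(45°) ≈ 0.707107
c² ≈ 256 + 225 − 480·(0.707107) ≈ 481 − 339.411 ≈ 141.589
c ≈ √141.589 ≈ 11.8991

c = 11.9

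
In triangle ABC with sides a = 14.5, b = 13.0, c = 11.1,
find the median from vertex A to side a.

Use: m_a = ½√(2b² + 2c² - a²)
m_a = ½√(2·13.0² + 2·11.1² − 14.5²) = ½√(2·169 + 2·123.21 − 210.25) = ½√(338 + 246.42 − 210.25) = ½√374.17
√374.17 ≈ 19.3435, so m_a ≈ 9.67174

m_a = 9.672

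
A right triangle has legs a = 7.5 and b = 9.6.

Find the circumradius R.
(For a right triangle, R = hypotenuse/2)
Hypotenuse c = √(a² + b²) = √(56.25 + 92.16) = √148.41 ≈ 12.1824
R = c/2 ≈ 12.1824/2 ≈ 6.09118

R = 6.091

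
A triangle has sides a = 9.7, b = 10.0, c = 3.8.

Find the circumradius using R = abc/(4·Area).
First find the area with Heron's formula.
s = (9.7 + 10.0 + 3.8)/2 = 11.75
Area = √(s(s−a)(s−b)(s−c)) = √(11.75·2.05·1.75·7.95) ≈ √335.117 ≈ 18.3062
abc = 9.7·10.0·3.8 = 368.6
R = abc/(4·Area) ≈ 368.6/(4·18.3062) = 368.6/73.2248 ≈ 5.03381

R = 5.034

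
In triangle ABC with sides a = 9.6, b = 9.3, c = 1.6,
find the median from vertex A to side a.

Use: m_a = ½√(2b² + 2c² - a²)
m_a = ½√(2·9.3² + 2·1.6² − 9.6²) = ½√(2·86.49 + 2·2.56 − 92.16) = ½√(172.98 + 5.12 − 92.16) = ½√85.94
√85.94 ≈ 9.27038, so m_a ≈ 4.63519

m_a = 4.635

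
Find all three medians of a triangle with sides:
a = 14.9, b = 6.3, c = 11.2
Median formula: m_a = ½√(2b² + 2c² − a²) (and cyclically). a² = 222.01, b² = 39.69, c² = 125.44.
m_a = ½√(2·39.69 + 2·125.44 − 222.01) = ½√108.25 ≈ ½·10.4043 ≈ 5.20216
m_b = ½√(2·222.01 + 2·125.44 − 39.69) = ½√655.21 ≈ ½·25.5971 ≈ 12.7985
m_c = ½√(2·222.01 + 2·39.69 − 125.44) = ½√397.96 ≈ ½·19.9489 ≈ 9.97447

m_a = 5.202, m_b = 12.8, m_c = 9.974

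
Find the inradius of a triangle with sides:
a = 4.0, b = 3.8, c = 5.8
r = Area/s where s is the semi-perimeter.
s = (4.0 + 3.8 + 5.8)/2 = 13.6/2 = 6.8
Area = √(s(s−a)(s−b)(s−c)) = √(6.8·2.8·3·1) ≈ √57.12 ≈ 7.55778
r ≈ 7.55778/6.8 ≈ 1.11144

r = 1.111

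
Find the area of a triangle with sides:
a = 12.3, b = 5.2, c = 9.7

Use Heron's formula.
s = (12.3 + 5.2 + 9.7)/2 = 27.2/2 = 13.6
s − a = 1.3, s − b = 8.4, s − c = 3.9
s(s−a)(s−b)(s−c) = 13.6·1.3·8.4·3.9 ≈ 579.197
Area = √579.197 ≈ 24.0665

Area = 24.07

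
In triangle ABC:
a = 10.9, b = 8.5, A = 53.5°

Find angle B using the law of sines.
a/sin(A) = b/sin(B)  ⇒  sin(B) = b·sin(A)/a = 8.5·sin(53.5°)/10.9
sin(53.5°) ≈ 0.803857
sin(B) ≈ 8.5·0.803857/10.9 ≈ 6.83278/10.9 ≈ 0.626861
B = arcsin(0.626861) ≈ 38.8189°
(Since b ≤ a we need B ≤ A, so the obtuse alternative 180° − 38.8189° ≈ 141.181° is rejected.)

B = 38.82°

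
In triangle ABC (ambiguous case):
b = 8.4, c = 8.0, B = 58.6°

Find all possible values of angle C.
b/sin(B) = c/sin(C)  ⇒  sin(C) = c·sin(B)/b = 8.0·sin(58.6°)/8.4
sin(58.6°) ≈ 0.853551
sin(C) ≈ 8.0·0.853551/8.4 ≈ 6.82841/8.4 ≈ 0.812906
Candidate 1: C₁ = arcsin(0.812906) ≈ 54.3808°  →  A = 180° − 58.6° − 54.3808° ≈ 67.0192° > 0, valid
Candidate 2: C₂ = 180° − C₁ ≈ 125.619°  →  A = 180° − 58.6° − 125.619° ≈ -4.2192° ≤ 0, not a valid triangle

C = 54.38° (one solution)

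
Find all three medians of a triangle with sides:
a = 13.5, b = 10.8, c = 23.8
Median formula: m_a = ½√(2b² + 2c² − a²) (and cyclically). a² = 182.25, b² = 116.64, c² = 566.44.
m_a = ½√(2·116.64 + 2·566.44 − 182.25) = ½√1183.91 ≈ ½·34.408 ≈ 17.204
m_b = ½√(2·182.25 + 2·566.44 − 116.64) = ½√1380.74 ≈ ½·37.1583 ≈ 18.5792
m_c = ½√(2·182.25 + 2·116.64 − 566.44) = ½√31.34 ≈ ½·5.59821 ≈ 2.79911

m_a = 17.2, m_b = 18.58, m_c = 2.799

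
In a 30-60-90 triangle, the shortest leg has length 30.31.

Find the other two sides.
In a 30-60-90 triangle the sides are in ratio 1 : √3 : 2 (short leg : long leg : hypotenuse).
Long leg = 30.31·√3 ≈ 30.31·1.73205 ≈ 52.4985
Hypotenuse = 2·30.31 = 60.62

Long leg = 30.31√3 = 52.5, Hypotenuse = 60.62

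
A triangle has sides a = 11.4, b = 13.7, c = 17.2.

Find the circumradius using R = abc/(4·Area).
First find the area with Heron's formula.
s = (11.4 + 13.7 + 17.2)/2 = 21.15
Area = √(s(s−a)(s−b)(s−c)) = √(21.15·9.75·7.45·3.95) ≈ √6068.32 ≈ 77.8994
abc = 11.4·13.7·17.2 = 2686.296
R = abc/(4·Area) ≈ 2686.296/(4·77.8994) = 2686.296/311.598 ≈ 8.62104

R = 8.621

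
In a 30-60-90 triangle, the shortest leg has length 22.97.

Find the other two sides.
In a 30-60-90 triangle the sides are in ratio 1 : √3 : 2 (short leg : long leg : hypotenuse).
Long leg = 22.97·√3 ≈ 22.97·1.73205 ≈ 39.7852
Hypotenuse = 2·22.97 = 45.94

Long leg = 22.97√3 = 39.79, Hypotenuse = 45.94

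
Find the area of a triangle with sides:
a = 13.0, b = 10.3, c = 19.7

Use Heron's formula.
s = (13.0 + 10.3 + 19.7)/2 = 43/2 = 21.5
s − a = 8.5, s − b = 11.2, s − c = 1.8
s(s−a)(s−b)(s−c) = 21.5·8.5·11.2·1.8 ≈ 3684.24
Area = √3684.24 ≈ 60.6979

Area = 60.7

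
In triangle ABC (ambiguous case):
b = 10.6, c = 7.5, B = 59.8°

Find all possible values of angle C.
b/sin(B) = c/sin(C)  ⇒  sin(C) = c·sin(B)/b = 7.5·sin(59.8°)/10.6
sin(59.8°) ≈ 0.864275
sin(C) ≈ 7.5·0.864275/10.6 ≈ 6.48206/10.6 ≈ 0.611515
Candidate 1: C₁ = arcsin(0.611515) ≈ 37.6991°  →  A = 180° − 59.8° − 37.6991° ≈ 82.5009° > 0, valid
Candidate 2: C₂ = 180° − C₁ ≈ 142.301°  →  A = 180° − 59.8° − 142.301° ≈ -22.1009° ≤ 0, not a valid triangle

C = 37.7° (one solution)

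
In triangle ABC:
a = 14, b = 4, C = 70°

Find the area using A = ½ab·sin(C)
A = ½·a·b·sin(C) = ½·14·4·sin(70°)
sin(70°) ≈ 0.939693
A ≈ ½·56·0.939693 = 28·0.939693 ≈ 26.3114

Area = 26.31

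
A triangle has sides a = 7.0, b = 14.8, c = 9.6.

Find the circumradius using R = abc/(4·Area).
First find the area with Heron's formula.
s = (7.0 + 14.8 + 9.6)/2 = 15.7
Area = √(s(s−a)(s−b)(s−c)) = √(15.7·8.7·0.9·6.1) ≈ √749.879 ≈ 27.3839
abc = 7.0·14.8·9.6 = 994.56
R = abc/(4·Area) ≈ 994.56/(4·27.3839) = 994.56/109.536 ≈ 9.07978

R = 9.08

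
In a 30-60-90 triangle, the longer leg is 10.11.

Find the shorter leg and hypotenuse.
In a 30-60-90 triangle the sides are in ratio 1 : √3 : 2, so short leg = long leg/√3 and hypotenuse = 2·(short leg).
Short leg = 10.11/√3 ≈ 10.11/1.73205 ≈ 5.83701
Hypotenuse = 2·5.83701 ≈ 11.674

Short leg = 5.837, Hypotenuse = 11.67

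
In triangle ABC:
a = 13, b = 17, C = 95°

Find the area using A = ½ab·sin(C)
A = ½·a·b·sin(C) = ½·13·17·sin(95°)
sin(95°) ≈ 0.996195
A ≈ ½·221·0.996195 = 110.5·0.996195 ≈ 110.08

Area = 110.1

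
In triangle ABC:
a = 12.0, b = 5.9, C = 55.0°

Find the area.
Two sides and the included angle (SAS): A = ½·a·b·sin(C) = ½·12.0·5.9·sin(55.0°)
sin(55.0°) ≈ 0.819152
A ≈ ½·70.8·0.819152 = 35.4·0.819152 ≈ 28.998

Area = 29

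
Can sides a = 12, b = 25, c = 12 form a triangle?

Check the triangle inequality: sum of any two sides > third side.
a + b vs c: 12 + 25 = 37 > 12  ✓
a + c vs b: 12 + 12 = 24 ≤ 25  ✗
b + c vs a: 25 + 12 = 37 > 12  ✓

No: 12 + 12 = 24 is not > 25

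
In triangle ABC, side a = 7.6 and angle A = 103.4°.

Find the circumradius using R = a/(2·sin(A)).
R = a/(2·sin(A)) = 7.6/(2·sin(103.4°))
sin(103.4°) ≈ 0.972776
R ≈ 7.6/(2·0.972776) = 7.6/1.94555 ≈ 3.90635

R = 3.906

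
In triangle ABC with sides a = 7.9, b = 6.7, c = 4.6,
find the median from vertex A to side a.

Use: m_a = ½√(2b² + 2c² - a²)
m_a = ½√(2·6.7² + 2·4.6² − 7.9²) = ½√(2·44.89 + 2·21.16 − 62.41) = ½√(89.78 + 42.32 − 62.41) = ½√69.69
√69.69 ≈ 8.34805, so m_a ≈ 4.17403

m_a = 4.174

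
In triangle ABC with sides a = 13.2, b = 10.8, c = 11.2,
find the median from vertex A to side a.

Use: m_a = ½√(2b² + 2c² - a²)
m_a = ½√(2·10.8² + 2·11.2² − 13.2²) = ½√(2·116.64 + 2·125.44 − 174.24) = ½√(233.28 + 250.88 − 174.24) = ½√309.92
√309.92 ≈ 17.6045, so m_a ≈ 8.80227

m_a = 8.802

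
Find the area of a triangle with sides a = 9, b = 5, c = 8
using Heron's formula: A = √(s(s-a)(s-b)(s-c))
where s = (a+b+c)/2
s = (9 + 5 + 8)/2 = 22/2 = 11
s − a = 2, s − b = 6, s − c = 3
s(s−a)(s−b)(s−c) = 11·2·6·3 = 396
Area = √396 ≈ 19.8997

s = 11.0, Area = 19.9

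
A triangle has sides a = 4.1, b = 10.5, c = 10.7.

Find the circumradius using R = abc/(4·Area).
First find the area with Heron's formula.
s = (4.1 + 10.5 + 10.7)/2 = 12.65
Area = √(s(s−a)(s−b)(s−c)) = √(12.65·8.55·2.15·1.95) ≈ √453.45 ≈ 21.2944
abc = 4.1·10.5·10.7 = 460.635
R = abc/(4·Area) ≈ 460.635/(4·21.2944) = 460.635/85.1775 ≈ 5.40794

R = 5.408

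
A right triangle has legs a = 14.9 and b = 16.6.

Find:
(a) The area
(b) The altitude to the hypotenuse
(a) The legs are perpendicular, so Area = ½·a·b = ½·14.9·16.6 = ½·247.34 = 123.67
(b) Hypotenuse c = √(a² + b²) = √(222.01 + 275.56) = √497.57 ≈ 22.3063
    Area = ½·c·h_c  ⇒  h_c = 2·Area/c = 247.34/22.3063 ≈ 11.0884

Area = 123.67, h_c = 11.09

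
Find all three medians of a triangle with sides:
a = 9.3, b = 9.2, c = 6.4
Median formula: m_a = ½√(2b² + 2c² − a²) (and cyclically). a² = 86.49, b² = 84.64, c² = 40.96.
m_a = ½√(2·84.64 + 2·40.96 − 86.49) = ½√164.71 ≈ ½·12.8339 ≈ 6.41697
m_b = ½√(2·86.49 + 2·40.96 − 84.64) = ½√170.26 ≈ ½·13.0484 ≈ 6.52419
m_c = ½√(2·86.49 + 2·84.64 − 40.96) = ½√301.3 ≈ ½·17.358 ≈ 8.679

m_a = 6.417, m_b = 6.524, m_c = 8.679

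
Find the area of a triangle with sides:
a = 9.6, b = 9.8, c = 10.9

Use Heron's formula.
s = (9.6 + 9.8 + 10.9)/2 = 30.3/2 = 15.15
s − a = 5.55, s − b = 5.35, s − c = 4.25
s(s−a)(s−b)(s−c) = 15.15·5.55·5.35·4.25 ≈ 1911.83
Area = √1911.83 ≈ 43.7244

Area = 43.72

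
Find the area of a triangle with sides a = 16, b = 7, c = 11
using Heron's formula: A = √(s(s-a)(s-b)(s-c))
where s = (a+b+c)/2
s = (16 + 7 + 11)/2 = 34/2 = 17
s − a = 1, s − b = 10, s − c = 6
s(s−a)(s−b)(s−c) = 17·1·10·6 = 1020
Area = √1020 ≈ 31.9374

s = 17.0, Area = 31.94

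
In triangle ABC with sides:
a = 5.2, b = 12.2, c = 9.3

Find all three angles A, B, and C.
Law of cosines for each angle (a² = 27.04, b² = 148.84, c² = 86.49):
cos(A) = (b² + c² − a²)/(2bc) = (148.84 + 86.49 − 27.04)/(2·12.2·9.3) = 208.29/226.92 ≈ 0.917901  ⇒  A ≈ 23.3789°
cos(B) = (a² + c² − b²)/(2ac) = (27.04 + 86.49 − 148.84)/(2·5.2·9.3) = -35.31/96.72 ≈ -0.365074  ⇒  B ≈ 111.412°
cos(C) = (a² + b² − c²)/(2ab) = (27.04 + 148.84 − 86.49)/(2·5.2·12.2) = 89.39/126.88 ≈ 0.704524  ⇒  C ≈ 45.2089°
Check: A + B + C ≈ 180°

A = 23.38°, B = 111.4°, C = 45.21°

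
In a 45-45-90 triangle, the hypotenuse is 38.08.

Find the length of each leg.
In a 45-45-90 triangle hypotenuse = leg·√2, so leg = hypotenuse/√2.
Leg = 38.08/√2 ≈ 38.08/1.41421 ≈ 26.9266

Each leg = 26.93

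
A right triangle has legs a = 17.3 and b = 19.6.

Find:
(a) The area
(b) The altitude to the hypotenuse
(a) The legs are perpendicular, so Area = ½·a·b = ½·17.3·19.6 = ½·339.08 = 169.54
(b) Hypotenuse c = √(a² + b²) = √(299.29 + 384.16) = √683.45 ≈ 26.1429
    Area = ½·c·h_c  ⇒  h_c = 2·Area/c = 339.08/26.1429 ≈ 12.9703

Area = 169.54, h_c = 12.97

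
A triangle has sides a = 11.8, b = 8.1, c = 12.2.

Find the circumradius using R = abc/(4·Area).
First find the area with Heron's formula.
s = (11.8 + 8.1 + 12.2)/2 = 16.05
Area = √(s(s−a)(s−b)(s−c)) = √(16.05·4.25·7.95·3.85) ≈ √2087.81 ≈ 45.6926
abc = 11.8·8.1·12.2 = 1166.076
R = abc/(4·Area) ≈ 1166.076/(4·45.6926) = 1166.076/182.77 ≈ 6.38

R = 6.38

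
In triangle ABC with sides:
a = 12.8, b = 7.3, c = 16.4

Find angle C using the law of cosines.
c² = a² + b² − 2ab·cos(C)  ⇒  cos(C) = (a² + b² − c²)/(2ab)
cos(C) = (12.8² + 7.3² − 16.4²)/(2·12.8·7.3) = (163.84 + 53.29 − 268.96)/186.88 = -51.83/186.88 ≈ -0.277344
C = arccos(-0.277344) ≈ 106.102°

C = 106.1°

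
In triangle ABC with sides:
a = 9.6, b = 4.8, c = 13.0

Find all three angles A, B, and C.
Law of cosines for each angle (a² = 92.16, b² = 23.04, c² = 169):
cos(A) = (b² + c² − a²)/(2bc) = (23.04 + 169 − 92.16)/(2·4.8·13.0) = 99.88/124.8 ≈ 0.800321  ⇒  A ≈ 36.8393°
cos(B) = (a² + c² − b²)/(2ac) = (92.16 + 169 − 23.04)/(2·9.6·13.0) = 238.12/249.6 ≈ 0.954006  ⇒  B ≈ 17.4448°
cos(C) = (a² + b² − c²)/(2ab) = (92.16 + 23.04 − 169)/(2·9.6·4.8) = -53.8/92.16 ≈ -0.583767  ⇒  C ≈ 125.716°
Check: A + B + C ≈ 180°

A = 36.84°, B = 17.44°, C = 125.7°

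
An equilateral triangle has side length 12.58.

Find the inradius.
r = Area/s with s the semi-perimeter.
Area = (√3/4)·12.58² = (√3/4)·158.2564 ≈ 0.433013·158.2564 ≈ 68.527
s = 3·12.58/2 = 18.87
r ≈ 68.527/18.87 ≈ 3.63153
(Equivalently r = side/(2√3) = 12.58/3.4641 ≈ 3.63153.)

r = 3.632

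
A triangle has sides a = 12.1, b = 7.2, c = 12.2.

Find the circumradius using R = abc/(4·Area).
First find the area with Heron's formula.
s = (12.1 + 7.2 + 12.2)/2 = 15.75
Area = √(s(s−a)(s−b)(s−c)) = √(15.75·3.65·8.55·3.55) ≈ √1744.89 ≈ 41.7719
abc = 12.1·7.2·12.2 = 1062.864
R = abc/(4·Area) ≈ 1062.864/(4·41.7719) = 1062.864/167.087 ≈ 6.36112

R = 6.361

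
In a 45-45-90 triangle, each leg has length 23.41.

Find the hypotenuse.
In a 45-45-90 triangle the sides are in ratio 1 : 1 : √2, so hypotenuse = leg·√2.
Hypotenuse = 23.41·√2 ≈ 23.41·1.41421 ≈ 33.1067

Hypotenuse = 23.41√2 = 33.11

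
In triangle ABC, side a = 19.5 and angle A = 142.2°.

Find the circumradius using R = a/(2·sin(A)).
R = a/(2·sin(A)) = 19.5/(2·sin(142.2°))
sin(142.2°) ≈ 0.612907
R ≈ 19.5/(2·0.612907) = 19.5/1.22581 ≈ 15.9078

R = 15.91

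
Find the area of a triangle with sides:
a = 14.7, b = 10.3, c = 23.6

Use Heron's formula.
s = (14.7 + 10.3 + 23.6)/2 = 48.6/2 = 24.3
s − a = 9.6, s − b = 14, s − c = 0.7
s(s−a)(s−b)(s−c) = 24.3·9.6·14·0.7 ≈ 2286.14
Area = √2286.14 ≈ 47.8136

Area = 47.81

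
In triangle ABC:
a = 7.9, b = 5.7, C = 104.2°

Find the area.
Two sides and the included angle (SAS): A = ½·a·b·sin(C) = ½·7.9·5.7·sin(104.2°)
sin(104.2°) ≈ 0.969445
A ≈ ½·45.03·0.969445 = 22.515·0.969445 ≈ 21.8271

Area = 21.83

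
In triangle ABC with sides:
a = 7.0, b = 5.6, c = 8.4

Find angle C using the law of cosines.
c² = a² + b² − 2ab·cos(C)  ⇒  cos(C) = (a² + b² − c²)/(2ab)
cos(C) = (7.0² + 5.6² − 8.4²)/(2·7.0·5.6) = (49 + 31.36 − 70.56)/78.4 = 9.8/78.4 ≈ 0.125
C = arccos(0.125) ≈ 82.8192°

C = 82.82°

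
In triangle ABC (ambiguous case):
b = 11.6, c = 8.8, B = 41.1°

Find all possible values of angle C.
b/sin(B) = c/sin(C)  ⇒  sin(C) = c·sin(B)/b = 8.8·sin(41.1°)/11.6
sin(41.1°) ≈ 0.657375
sin(C) ≈ 8.8·0.657375/11.6 ≈ 5.7849/11.6 ≈ 0.498698
Candidate 1: C₁ = arcsin(0.498698) ≈ 29.9139°  →  A = 180° − 41.1° − 29.9139° ≈ 108.986° > 0, valid
Candidate 2: C₂ = 180° − C₁ ≈ 150.086°  →  A = 180° − 41.1° − 150.086° ≈ -11.1861° ≤ 0, not a valid triangle

C = 29.91° (one solution)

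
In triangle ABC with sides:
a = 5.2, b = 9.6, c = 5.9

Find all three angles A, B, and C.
Law of cosines for each angle (a² = 27.04, b² = 92.16, c² = 34.81):
cos(A) = (b² + c² − a²)/(2bc) = (92.16 + 34.81 − 27.04)/(2·9.6·5.9) = 99.93/113.28 ≈ 0.88215  ⇒  A ≈ 28.0971°
cos(B) = (a² + c² − b²)/(2ac) = (27.04 + 34.81 − 92.16)/(2·5.2·5.9) = -30.31/61.36 ≈ -0.49397  ⇒  B ≈ 119.602°
cos(C) = (a² + b² − c²)/(2ab) = (27.04 + 92.16 − 34.81)/(2·5.2·9.6) = 84.39/99.84 ≈ 0.845252  ⇒  C ≈ 32.301°
Check: A + B + C ≈ 180°

A = 28.1°, B = 119.6°, C = 32.3°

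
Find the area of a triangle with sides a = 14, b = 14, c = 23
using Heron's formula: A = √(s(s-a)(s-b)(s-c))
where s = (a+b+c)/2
s = (14 + 14 + 23)/2 = 51/2 = 25.5
s − a = 11.5, s − b = 11.5, s − c = 2.5
s(s−a)(s−b)(s−c) = 25.5·11.5·11.5·2.5 = 8430.9375
Area = √8430.9375 ≈ 91.8201

s = 25.5, Area = 91.82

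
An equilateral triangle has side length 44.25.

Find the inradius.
r = Area/s with s the semi-perimeter.
Area = (√3/4)·44.25² = (√3/4)·1958.0625 ≈ 0.433013·1958.0625 ≈ 847.866
s = 3·44.25/2 = 66.375
r ≈ 847.866/66.375 ≈ 12.7739
(Equivalently r = side/(2√3) = 44.25/3.4641 ≈ 12.7739.)

r = 12.77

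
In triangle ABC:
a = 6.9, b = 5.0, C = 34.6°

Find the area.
Two sides and the included angle (SAS): A = ½·a·b·sin(C) = ½·6.9·5.0·sin(34.6°)
sin(34.6°) ≈ 0.567844
A ≈ ½·34.5·0.567844 = 17.25·0.567844 ≈ 9.7953

Area = 9.795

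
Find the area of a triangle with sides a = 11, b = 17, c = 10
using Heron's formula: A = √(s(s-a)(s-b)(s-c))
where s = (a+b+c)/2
s = (11 + 17 + 10)/2 = 38/2 = 19
s − a = 8, s − b = 2, s − c = 9
s(s−a)(s−b)(s−c) = 19·8·2·9 = 2736
Area = √2736 ≈ 52.3068

s = 19.0, Area = 52.31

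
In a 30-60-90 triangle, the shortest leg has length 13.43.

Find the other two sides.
In a 30-60-90 triangle the sides are in ratio 1 : √3 : 2 (short leg : long leg : hypotenuse).
Long leg = 13.43·√3 ≈ 13.43·1.73205 ≈ 23.2614
Hypotenuse = 2·13.43 = 26.86

Long leg = 13.43√3 = 23.26, Hypotenuse = 26.86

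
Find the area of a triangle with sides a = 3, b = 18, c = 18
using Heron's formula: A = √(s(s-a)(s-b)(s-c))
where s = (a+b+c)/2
s = (3 + 18 + 18)/2 = 39/2 = 19.5
s − a = 16.5, s − b = 1.5, s − c = 1.5
s(s−a)(s−b)(s−c) = 19.5·16.5·1.5·1.5 = 723.9375
Area = √723.9375 ≈ 26.9061

s = 19.5, Area = 26.91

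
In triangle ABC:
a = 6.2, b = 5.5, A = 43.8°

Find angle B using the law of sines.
a/sin(A) = b/sin(B)  ⇒  sin(B) = b·sin(A)/a = 5.5·sin(43.8°)/6.2
sin(43.8°) ≈ 0.692143
sin(B) ≈ 5.5·0.692143/6.2 ≈ 3.80679/6.2 ≈ 0.613998
B = arcsin(0.613998) ≈ 37.8791°
(Since b ≤ a we need B ≤ A, so the obtuse alternative 180° − 37.8791° ≈ 142.121° is rejected.)

B = 37.88°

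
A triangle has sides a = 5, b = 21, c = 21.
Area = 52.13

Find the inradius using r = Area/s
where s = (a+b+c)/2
s = (5 + 21 + 21)/2 = 47/2 = 23.5
r = Area/s = 52.13/23.5 ≈ 2.2183

r = 2.218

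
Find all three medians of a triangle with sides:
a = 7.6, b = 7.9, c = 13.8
Median formula: m_a = ½√(2b² + 2c² − a²) (and cyclically). a² = 57.76, b² = 62.41, c² = 190.44.
m_a = ½√(2·62.41 + 2·190.44 − 57.76) = ½√447.94 ≈ ½·21.1646 ≈ 10.5823
m_b = ½√(2·57.76 + 2·190.44 − 62.41) = ½√433.99 ≈ ½·20.8324 ≈ 10.4162
m_c = ½√(2·57.76 + 2·62.41 − 190.44) = ½√49.9 ≈ ½·7.06399 ≈ 3.532

m_a = 10.58, m_b = 10.42, m_c = 3.532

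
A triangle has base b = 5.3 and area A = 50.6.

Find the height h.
A = ½·b·h  ⇒  h = 2A/b = 2·50.6/5.3 = 101.2/5.3 ≈ 19.0943

h = 19.09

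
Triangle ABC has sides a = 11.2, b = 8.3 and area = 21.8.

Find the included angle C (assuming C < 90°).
Area = ½·a·b·sin(C)  ⇒  sin(C) = 2·Area/(a·b) = 2·21.8/(11.2·8.3) = 43.6/92.96 ≈ 0.469019
C = arcsin(0.469019) ≈ 27.9706° (taking the acute solution since C < 90°)

C = 27.97°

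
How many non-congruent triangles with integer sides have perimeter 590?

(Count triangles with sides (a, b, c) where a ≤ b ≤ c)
Let a ≤ b ≤ c with a + b + c = 590. The only binding inequality is a + b > c, i.e. 590 − c > c, so c < 590/2; and c ≥ 590/3 since c is the largest side.
So 197 ≤ c ≤ 294. For each c, b runs from ⌈(590 − c)/2⌉ up to c (then a = 590 − b − c satisfies 1 ≤ a ≤ b automatically), giving c − ⌈(590 − c)/2⌉ + 1 choices.
Summing over c: 1 + 3 + 4 + 6 + … + 145 + 147  (98 terms, c = 197, …, 294) = 7252
Check (closed form: nearest integer to p²/48 for even p, (p+3)²/48 for odd p): 590²/48 = 348100/48 ≈ 7252.08 → 7252

7252 triangles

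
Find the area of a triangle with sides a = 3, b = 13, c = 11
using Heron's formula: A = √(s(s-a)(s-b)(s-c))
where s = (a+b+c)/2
s = (3 + 13 + 11)/2 = 27/2 = 13.5
s − a = 10.5, s − b = 0.5, s − c = 2.5
s(s−a)(s−b)(s−c) = 13.5·10.5·0.5·2.5 = 177.1875
Area = √177.1875 ≈ 13.3112

s = 13.5, Area = 13.31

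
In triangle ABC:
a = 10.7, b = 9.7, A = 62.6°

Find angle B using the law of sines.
a/sin(A) = b/sin(B)  ⇒  sin(B) = b·sin(A)/a = 9.7·sin(62.6°)/10.7
sin(62.6°) ≈ 0.887815
sin(B) ≈ 9.7·0.887815/10.7 ≈ 8.61181/10.7 ≈ 0.804842
B = arcsin(0.804842) ≈ 53.595°
(Since b ≤ a we need B ≤ A, so the obtuse alternative 180° − 53.595° ≈ 126.405° is rejected.)

B = 53.59°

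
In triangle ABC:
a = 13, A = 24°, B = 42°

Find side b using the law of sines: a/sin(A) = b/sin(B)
a/sin(A) = b/sin(B)  ⇒  b = a·sin(B)/sin(A) = 13·sin(42°)/sin(24°)
sin(42°) ≈ 0.669131, sin(24°) ≈ 0.406737
b ≈ 13·0.669131/0.406737 ≈ 8.6987/0.406737 ≈ 21.3866

b = 21.39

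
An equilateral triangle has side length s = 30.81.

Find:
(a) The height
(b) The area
(a) The height splits the triangle into two 30-60-90 halves: h = s·√3/2 = 30.81·1.73205/2 ≈ 53.3645/2 ≈ 26.6822
(b) Area = (√3/4)·s² = (√3/4)·30.81² = (√3/4)·949.2561 ≈ 0.433013·949.2561 ≈ 411.04

Height = 26.68, Area = 411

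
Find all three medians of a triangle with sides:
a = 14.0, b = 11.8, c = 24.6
Median formula: m_a = ½√(2b² + 2c² − a²) (and cyclically). a² = 196, b² = 139.24, c² = 605.16.
m_a = ½√(2·139.24 + 2·605.16 − 196) = ½√1292.8 ≈ ½·35.9555 ≈ 17.9778
m_b = ½√(2·196 + 2·605.16 − 139.24) = ½√1463.08 ≈ ½·38.2502 ≈ 19.1251
m_c = ½√(2·196 + 2·139.24 − 605.16) = ½√65.32 ≈ ½·8.08208 ≈ 4.04104

m_a = 17.98, m_b = 19.13, m_c = 4.041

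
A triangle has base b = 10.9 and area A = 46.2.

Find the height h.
A = ½·b·h  ⇒  h = 2A/b = 2·46.2/10.9 = 92.4/10.9 ≈ 8.47706

h = 8.477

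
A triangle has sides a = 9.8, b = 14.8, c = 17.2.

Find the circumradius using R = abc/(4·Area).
First find the area with Heron's formula.
s = (9.8 + 14.8 + 17.2)/2 = 20.9
Area = √(s(s−a)(s−b)(s−c)) = √(20.9·11.1·6.1·3.7) ≈ √5236.01 ≈ 72.3603
abc = 9.8·14.8·17.2 = 2494.688
R = abc/(4·Area) ≈ 2494.688/(4·72.3603) = 2494.688/289.441 ≈ 8.61898

R = 8.619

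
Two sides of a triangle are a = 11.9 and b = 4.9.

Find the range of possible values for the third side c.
Triangle inequality: |a − b| < c < a + b
|a − b| = |11.9 − 4.9| = 7
a + b = 11.9 + 4.9 = 16.8

7 < c < 16.8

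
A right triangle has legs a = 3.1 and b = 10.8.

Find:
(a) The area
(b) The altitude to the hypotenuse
(a) The legs are perpendicular, so Area = ½·a·b = ½·3.1·10.8 = ½·33.48 = 16.74
(b) Hypotenuse c = √(a² + b²) = √(9.61 + 116.64) = √126.25 ≈ 11.2361
    Area = ½·c·h_c  ⇒  h_c = 2·Area/c = 33.48/11.2361 ≈ 2.97968

Area = 16.74, h_c = 2.98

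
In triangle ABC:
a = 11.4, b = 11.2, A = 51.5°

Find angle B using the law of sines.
a/sin(A) = b/sin(B)  ⇒  sin(B) = b·sin(A)/a = 11.2·sin(51.5°)/11.4
sin(51.5°) ≈ 0.782608
sin(B) ≈ 11.2·0.782608/11.4 ≈ 8.76521/11.4 ≈ 0.768878
B = arcsin(0.768878) ≈ 50.2533°
(Since b ≤ a we need B ≤ A, so the obtuse alternative 180° − 50.2533° ≈ 129.747° is rejected.)

B = 50.25°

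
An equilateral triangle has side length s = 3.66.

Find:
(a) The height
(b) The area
(a) The height splits the triangle into two 30-60-90 halves: h = s·√3/2 = 3.66·1.73205/2 ≈ 6.33931/2 ≈ 3.16965
(b) Area = (√3/4)·s² = (√3/4)·3.66² = (√3/4)·13.3956 ≈ 0.433013·13.3956 ≈ 5.80046

Height = 3.17, Area = 5.8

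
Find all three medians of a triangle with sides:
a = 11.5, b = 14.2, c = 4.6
Median formula: m_a = ½√(2b² + 2c² − a²) (and cyclically). a² = 132.25, b² = 201.64, c² = 21.16.
m_a = ½√(2·201.64 + 2·21.16 − 132.25) = ½√313.35 ≈ ½·17.7017 ≈ 8.85085
m_b = ½√(2·132.25 + 2·21.16 − 201.64) = ½√105.18 ≈ ½·10.2557 ≈ 5.12787
m_c = ½√(2·132.25 + 2·201.64 − 21.16) = ½√646.62 ≈ ½·25.4287 ≈ 12.7144

m_a = 8.851, m_b = 5.128, m_c = 12.71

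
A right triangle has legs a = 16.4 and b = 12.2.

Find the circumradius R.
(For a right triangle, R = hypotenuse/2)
Hypotenuse c = √(a² + b²) = √(268.96 + 148.84) = √417.8 ≈ 20.4402
R = c/2 ≈ 20.4402/2 ≈ 10.2201

R = 10.22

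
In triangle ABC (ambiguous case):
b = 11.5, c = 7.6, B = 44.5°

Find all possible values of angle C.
b/sin(B) = c/sin(C)  ⇒  sin(C) = c·sin(B)/b = 7.6·sin(44.5°)/11.5
sin(44.5°) ≈ 0.700909
sin(C) ≈ 7.6·0.700909/11.5 ≈ 5.32691/11.5 ≈ 0.46321
Candidate 1: C₁ = arcsin(0.46321) ≈ 27.5944°  →  A = 180° − 44.5° − 27.5944° ≈ 107.906° > 0, valid
Candidate 2: C₂ = 180° − C₁ ≈ 152.406°  →  A = 180° − 44.5° − 152.406° ≈ -16.9056° ≤ 0, not a valid triangle

C = 27.59° (one solution)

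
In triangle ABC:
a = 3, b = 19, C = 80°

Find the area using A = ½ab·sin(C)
A = ½·a·b·sin(C) = ½·3·19·sin(80°)
sin(80°) ≈ 0.984808
A ≈ ½·57·0.984808 = 28.5·0.984808 ≈ 28.067

Area = 28.07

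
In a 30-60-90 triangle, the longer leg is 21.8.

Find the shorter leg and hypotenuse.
In a 30-60-90 triangle the sides are in ratio 1 : √3 : 2, so short leg = long leg/√3 and hypotenuse = 2·(short leg).
Short leg = 21.8/√3 ≈ 21.8/1.73205 ≈ 12.5862
Hypotenuse = 2·12.5862 ≈ 25.1725

Short leg = 12.59, Hypotenuse = 25.17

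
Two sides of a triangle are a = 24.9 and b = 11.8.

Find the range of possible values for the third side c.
Triangle inequality: |a − b| < c < a + b
|a − b| = |24.9 − 11.8| = 13.1
a + b = 24.9 + 11.8 = 36.7

13.1 < c < 36.7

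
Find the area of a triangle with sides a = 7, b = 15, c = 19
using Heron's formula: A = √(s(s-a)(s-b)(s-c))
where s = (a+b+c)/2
s = (7 + 15 + 19)/2 = 41/2 = 20.5
s − a = 13.5, s − b = 5.5, s − c = 1.5
s(s−a)(s−b)(s−c) = 20.5·13.5·5.5·1.5 = 2283.1875
Area = √2283.1875 ≈ 47.7827

s = 20.5, Area = 47.78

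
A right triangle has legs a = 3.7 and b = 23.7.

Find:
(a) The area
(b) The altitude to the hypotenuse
(a) The legs are perpendicular, so Area = ½·a·b = ½·3.7·23.7 = ½·87.69 = 43.845
(b) Hypotenuse c = √(a² + b²) = √(13.69 + 561.69) = √575.38 ≈ 23.9871
    Area = ½·c·h_c  ⇒  h_c = 2·Area/c = 87.69/23.9871 ≈ 3.65572

Area = 43.845, h_c = 3.656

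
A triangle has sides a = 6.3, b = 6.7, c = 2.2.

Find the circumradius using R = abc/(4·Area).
First find the area with Heron's formula.
s = (6.3 + 6.7 + 2.2)/2 = 7.6
Area = √(s(s−a)(s−b)(s−c)) = √(7.6·1.3·0.9·5.4) ≈ √48.0168 ≈ 6.92942
abc = 6.3·6.7·2.2 = 92.862
R = abc/(4·Area) ≈ 92.862/(4·6.92942) = 92.862/27.7177 ≈ 3.35028

R = 3.35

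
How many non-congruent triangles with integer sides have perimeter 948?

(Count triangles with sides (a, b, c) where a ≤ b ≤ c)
Let a ≤ b ≤ c with a + b + c = 948. The only binding inequality is a + b > c, i.e. 948 − c > c, so c < 948/2; and c ≥ 948/3 since c is the largest side.
So 316 ≤ c ≤ 473. For each c, b runs from ⌈(948 − c)/2⌉ up to c (then a = 948 − b − c satisfies 1 ≤ a ≤ b automatically), giving c − ⌈(948 − c)/2⌉ + 1 choices.
Summing over c: 1 + 2 + 4 + 5 + … + 235 + 236  (158 terms, c = 316, …, 473) = 18723
Check (closed form: nearest integer to p²/48 for even p, (p+3)²/48 for odd p): 948²/48 = 898704/48 ≈ 18723.00 → 18723

18723 triangles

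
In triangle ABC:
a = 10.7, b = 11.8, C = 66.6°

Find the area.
Two sides and the included angle (SAS): A = ½·a·b·sin(C) = ½·10.7·11.8·sin(66.6°)
sin(66.6°) ≈ 0.917755
A ≈ ½·126.26·0.917755 = 63.13·0.917755 ≈ 57.9378

Area = 57.94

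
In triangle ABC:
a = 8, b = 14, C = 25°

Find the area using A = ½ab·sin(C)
A = ½·a·b·sin(C) = ½·8·14·sin(25°)
sin(25°) ≈ 0.422618
A ≈ ½·112·0.422618 = 56·0.422618 ≈ 23.6666

Area = 23.67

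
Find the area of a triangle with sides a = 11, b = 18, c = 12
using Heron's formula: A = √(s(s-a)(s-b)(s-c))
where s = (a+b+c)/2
s = (11 + 18 + 12)/2 = 41/2 = 20.5
s − a = 9.5, s − b = 2.5, s − c = 8.5
s(s−a)(s−b)(s−c) = 20.5·9.5·2.5·8.5 = 4138.4375
Area = √4138.4375 ≈ 64.3307

s = 20.5, Area = 64.33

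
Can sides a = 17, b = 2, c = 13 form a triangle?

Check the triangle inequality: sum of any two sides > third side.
a + b vs c: 17 + 2 = 19 > 13  ✓
a + c vs b: 17 + 13 = 30 > 2  ✓
b + c vs a: 2 + 13 = 15 ≤ 17  ✗

No: 2 + 13 = 15 is not > 17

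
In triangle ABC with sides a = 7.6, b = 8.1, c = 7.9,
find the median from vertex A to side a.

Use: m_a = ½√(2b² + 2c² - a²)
m_a = ½√(2·8.1² + 2·7.9² − 7.6²) = ½√(2·65.61 + 2·62.41 − 57.76) = ½√(131.22 + 124.82 − 57.76) = ½√198.28
√198.28 ≈ 14.0812, so m_a ≈ 7.0406

m_a = 7.041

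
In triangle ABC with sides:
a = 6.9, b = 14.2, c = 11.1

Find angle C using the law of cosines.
c² = a² + b² − 2ab·cos(C)  ⇒  cos(C) = (a² + b² − c²)/(2ab)
cos(C) = (6.9² + 14.2² − 11.1²)/(2·6.9·14.2) = (47.61 + 201.64 − 123.21)/195.96 = 126.04/195.96 ≈ 0.643192
C = arccos(0.643192) ≈ 49.9697°

C = 49.97°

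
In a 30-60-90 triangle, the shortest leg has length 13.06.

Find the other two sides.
In a 30-60-90 triangle the sides are in ratio 1 : √3 : 2 (short leg : long leg : hypotenuse).
Long leg = 13.06·√3 ≈ 13.06·1.73205 ≈ 22.6206
Hypotenuse = 2·13.06 = 26.12

Long leg = 13.06√3 = 22.62, Hypotenuse = 26.12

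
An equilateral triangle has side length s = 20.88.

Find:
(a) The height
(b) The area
(a) The height splits the triangle into two 30-60-90 halves: h = s·√3/2 = 20.88·1.73205/2 ≈ 36.1652/2 ≈ 18.0826
(b) Area = (√3/4)·s² = (√3/4)·20.88² = (√3/4)·435.9744 ≈ 0.433013·435.9744 ≈ 188.782

Height = 18.08, Area = 188.8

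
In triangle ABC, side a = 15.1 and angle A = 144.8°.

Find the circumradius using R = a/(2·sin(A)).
R = a/(2·sin(A)) = 15.1/(2·sin(144.8°))
sin(144.8°) ≈ 0.576432
R ≈ 15.1/(2·0.576432) = 15.1/1.15286 ≈ 13.0978

R = 13.1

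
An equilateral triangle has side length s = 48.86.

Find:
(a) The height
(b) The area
(a) The height splits the triangle into two 30-60-90 halves: h = s·√3/2 = 48.86·1.73205/2 ≈ 84.628/2 ≈ 42.314
(b) Area = (√3/4)·s² = (√3/4)·48.86² = (√3/4)·2387.2996 ≈ 0.433013·2387.2996 ≈ 1033.73

Height = 42.31, Area = 1034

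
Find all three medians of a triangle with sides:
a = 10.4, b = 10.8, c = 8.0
Median formula: m_a = ½√(2b² + 2c² − a²) (and cyclically). a² = 108.16, b² = 116.64, c² = 64.
m_a = ½√(2·116.64 + 2·64 − 108.16) = ½√253.12 ≈ ½·15.9097 ≈ 7.95487
m_b = ½√(2·108.16 + 2·64 − 116.64) = ½√227.68 ≈ ½·15.0891 ≈ 7.54453
m_c = ½√(2·108.16 + 2·116.64 − 64) = ½√385.6 ≈ ½·19.6367 ≈ 9.81835

m_a = 7.955, m_b = 7.545, m_c = 9.818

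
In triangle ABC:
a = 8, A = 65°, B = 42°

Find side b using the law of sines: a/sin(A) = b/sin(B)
a/sin(A) = b/sin(B)  ⇒  b = a·sin(B)/sin(A) = 8·sin(42°)/sin(65°)
sin(42°) ≈ 0.669131, sin(65°) ≈ 0.906308
b ≈ 8·0.669131/0.906308 ≈ 5.35304/0.906308 ≈ 5.90643

b = 5.906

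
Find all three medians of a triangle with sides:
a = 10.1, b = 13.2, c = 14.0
Median formula: m_a = ½√(2b² + 2c² − a²) (and cyclically). a² = 102.01, b² = 174.24, c² = 196.
m_a = ½√(2·174.24 + 2·196 − 102.01) = ½√638.47 ≈ ½·25.268 ≈ 12.634
m_b = ½√(2·102.01 + 2·196 − 174.24) = ½√421.78 ≈ ½·20.5373 ≈ 10.2686
m_c = ½√(2·102.01 + 2·174.24 − 196) = ½√356.5 ≈ ½·18.8812 ≈ 9.4406

m_a = 12.63, m_b = 10.27, m_c = 9.441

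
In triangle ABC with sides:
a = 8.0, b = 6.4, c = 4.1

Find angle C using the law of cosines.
c² = a² + b² − 2ab·cos(C)  ⇒  cos(C) = (a² + b² − c²)/(2ab)
cos(C) = (8.0² + 6.4² − 4.1²)/(2·8.0·6.4) = (64 + 40.96 − 16.81)/102.4 = 88.15/102.4 ≈ 0.86084
C = arccos(0.86084) ≈ 30.589°

C = 30.59°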